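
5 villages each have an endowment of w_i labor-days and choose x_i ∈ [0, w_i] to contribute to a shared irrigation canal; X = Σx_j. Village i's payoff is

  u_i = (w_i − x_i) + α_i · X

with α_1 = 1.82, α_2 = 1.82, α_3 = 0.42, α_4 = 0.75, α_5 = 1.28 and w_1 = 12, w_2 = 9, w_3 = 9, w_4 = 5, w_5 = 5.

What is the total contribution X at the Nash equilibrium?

∂u_i/∂x_i = α_i − 1, so village i contributes w_i if α_i > 1, else 0.
α_i > 1 for i ∈ {1, 2, 5}; NE contributions (12, 9, 0, 0, 5), X = 26.

26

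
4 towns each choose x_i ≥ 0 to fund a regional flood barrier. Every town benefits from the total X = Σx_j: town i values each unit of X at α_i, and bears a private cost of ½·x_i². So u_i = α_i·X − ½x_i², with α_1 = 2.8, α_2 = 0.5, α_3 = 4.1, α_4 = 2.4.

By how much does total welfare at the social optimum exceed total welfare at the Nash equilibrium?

Town i's FOC: ∂u_i/∂x_i = α_i − x_i = 0, so x_i* = α_i.
NE contributions = (2.8, 0.5, 4.1, 2.4); X = 9.8.
W^NE = (Σα)·X − ½Σα_i² = 9.8² − ½·30.66 = 80.71.
Planner sets x_i = Σα_j = 9.8 for every i, so X^SO = 4·9.8 = 39.2.
W^SO = (Σα)·X^SO − ½·4·(Σα)² = (4/2)·9.8² = 192.08.
Deadweight loss = W^SO − W^NE = 111.37.

111.37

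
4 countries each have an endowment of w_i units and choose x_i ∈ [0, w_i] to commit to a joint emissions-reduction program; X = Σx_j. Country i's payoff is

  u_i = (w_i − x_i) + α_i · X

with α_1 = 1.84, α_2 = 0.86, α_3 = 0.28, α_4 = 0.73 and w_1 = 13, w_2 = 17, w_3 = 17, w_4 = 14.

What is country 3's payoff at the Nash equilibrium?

20.64

∂u_i/∂x_i = α_i − 1, so country i contributes w_i if α_i > 1, else 0.
α_i > 1 for i ∈ {1}; NE contributions (13, 0, 0, 0), X = 13.
u_3 = (17 − 0) + 0.28·13 = 20.64.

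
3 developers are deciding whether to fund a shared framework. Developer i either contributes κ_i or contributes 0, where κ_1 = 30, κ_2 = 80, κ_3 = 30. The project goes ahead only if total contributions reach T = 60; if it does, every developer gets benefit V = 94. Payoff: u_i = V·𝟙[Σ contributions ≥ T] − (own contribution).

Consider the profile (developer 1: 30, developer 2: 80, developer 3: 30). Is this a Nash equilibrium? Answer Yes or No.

Total = 140 ≥ 60: provided.
Developer 1 (pledges 30, payoff 64): dropping to 0 → total 110, payoff 94. Profitable deviation.

No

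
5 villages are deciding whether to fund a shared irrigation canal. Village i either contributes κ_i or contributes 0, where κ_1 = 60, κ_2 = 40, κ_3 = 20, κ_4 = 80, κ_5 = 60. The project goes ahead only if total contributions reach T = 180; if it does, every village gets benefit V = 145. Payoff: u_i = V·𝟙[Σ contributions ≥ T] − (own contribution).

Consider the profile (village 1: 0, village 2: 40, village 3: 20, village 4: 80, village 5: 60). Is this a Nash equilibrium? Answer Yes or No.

Total = 200 ≥ 180: provided.
Village 1 (pledges 0, payoff 145): pledging 60 → total 260, payoff 85. No gain.
Village 2 (pledges 40, payoff 105): dropping to 0 → total 160, payoff 0. No gain.
Village 3 (pledges 20, payoff 125): dropping to 0 → total 180, payoff 145. Profitable deviation.

No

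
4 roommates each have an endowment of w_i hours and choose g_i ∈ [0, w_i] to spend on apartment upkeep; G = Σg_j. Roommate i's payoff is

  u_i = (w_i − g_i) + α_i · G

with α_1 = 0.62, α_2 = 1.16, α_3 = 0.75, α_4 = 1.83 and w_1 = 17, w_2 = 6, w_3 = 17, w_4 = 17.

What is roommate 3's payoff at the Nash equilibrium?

34.25

∂u_i/∂g_i = α_i − 1, so roommate i contributes w_i if α_i > 1, else 0.
α_i > 1 for i ∈ {2, 4}; NE contributions (0, 6, 0, 17), G = 23.
u_3 = (17 − 0) + 0.75·23 = 34.25.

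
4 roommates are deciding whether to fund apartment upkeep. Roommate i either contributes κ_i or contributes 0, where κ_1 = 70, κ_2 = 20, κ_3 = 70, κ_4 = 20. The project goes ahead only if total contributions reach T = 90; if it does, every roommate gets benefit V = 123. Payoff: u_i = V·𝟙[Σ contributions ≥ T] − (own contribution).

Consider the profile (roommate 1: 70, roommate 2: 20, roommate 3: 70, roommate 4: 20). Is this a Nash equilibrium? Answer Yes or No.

Total = 180 ≥ 90: provided.
Roommate 1 (pledges 70, payoff 53): dropping to 0 → total 110, payoff 123. Profitable deviation.

No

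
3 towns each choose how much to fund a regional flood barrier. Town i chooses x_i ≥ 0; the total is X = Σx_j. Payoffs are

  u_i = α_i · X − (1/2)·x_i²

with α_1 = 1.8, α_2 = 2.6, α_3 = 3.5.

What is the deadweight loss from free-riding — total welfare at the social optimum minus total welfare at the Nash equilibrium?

Town i's FOC: ∂u_i/∂x_i = α_i − x_i = 0, so x_i* = α_i.
NE contributions = (1.8, 2.6, 3.5); X = 7.9.
W^NE = (Σα)·X − ½Σα_i² = 7.9² − ½·22.25 = 51.285.
Planner sets x_i = Σα_j = 7.9 for every i, so X^SO = 3·7.9 = 23.7.
W^SO = (Σα)·X^SO − ½·3·(Σα)² = (3/2)·7.9² = 93.615.
Deadweight loss = W^SO − W^NE = 42.33.

42.33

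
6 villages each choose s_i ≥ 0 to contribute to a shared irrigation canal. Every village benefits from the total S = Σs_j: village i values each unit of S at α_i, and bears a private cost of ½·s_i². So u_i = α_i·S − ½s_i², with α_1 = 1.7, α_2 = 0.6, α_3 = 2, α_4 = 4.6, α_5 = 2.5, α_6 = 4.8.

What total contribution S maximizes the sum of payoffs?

97.2

Planner FOC: ∂(Σu_j)/∂s_i = (Σα_j) − s_i = 0, so s_i^SO = Σα_j = 16.2 for every i; S^SO = 97.2.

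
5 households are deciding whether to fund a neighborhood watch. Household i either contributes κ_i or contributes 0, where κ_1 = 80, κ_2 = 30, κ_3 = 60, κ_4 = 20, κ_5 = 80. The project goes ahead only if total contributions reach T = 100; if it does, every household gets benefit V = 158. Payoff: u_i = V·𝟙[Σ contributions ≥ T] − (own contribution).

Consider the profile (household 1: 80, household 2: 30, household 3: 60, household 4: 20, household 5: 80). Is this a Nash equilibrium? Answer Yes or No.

Total = 270 ≥ 100: provided.
Household 1 (pledges 80, payoff 78): dropping to 0 → total 190, payoff 158. Profitable deviation.

No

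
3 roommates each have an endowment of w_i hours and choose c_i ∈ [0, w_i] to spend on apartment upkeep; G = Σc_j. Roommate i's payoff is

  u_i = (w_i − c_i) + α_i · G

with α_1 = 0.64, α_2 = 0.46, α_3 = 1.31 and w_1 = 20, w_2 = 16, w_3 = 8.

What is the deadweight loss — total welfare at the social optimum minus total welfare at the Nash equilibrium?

∂u_i/∂c_i = α_i − 1, so roommate i contributes w_i if α_i > 1, else 0.
α_i > 1 for i ∈ {3}; NE contributions (0, 0, 8), G = 8.
W^NE = Σw_i − G^NE + (Σα_i)·G^NE = 44 + 1.41·8 = 55.28.
Planner: ∂(Σu_j)/∂c_i = Σα_j − 1 = 1.41 > 0, so everyone contributes w_i; G^SO = 44, W^SO = 44 + 1.41·44 = 106.04.
Deadweight loss = 50.76.

50.76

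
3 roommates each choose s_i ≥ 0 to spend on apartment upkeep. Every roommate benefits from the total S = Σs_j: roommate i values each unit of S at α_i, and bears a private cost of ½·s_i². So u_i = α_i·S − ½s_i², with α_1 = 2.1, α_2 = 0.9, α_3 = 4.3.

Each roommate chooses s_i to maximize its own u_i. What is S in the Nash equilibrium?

Roommate i's FOC: ∂u_i/∂s_i = α_i − s_i = 0, so s_i* = α_i.
NE contributions = (2.1, 0.9, 4.3); S = 7.3.

7.3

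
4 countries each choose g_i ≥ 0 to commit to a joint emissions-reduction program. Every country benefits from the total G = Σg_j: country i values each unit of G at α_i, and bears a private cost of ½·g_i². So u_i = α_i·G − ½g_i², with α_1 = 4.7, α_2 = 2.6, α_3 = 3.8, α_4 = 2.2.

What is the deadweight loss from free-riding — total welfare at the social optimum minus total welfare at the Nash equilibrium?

200.955

Country i's FOC: ∂u_i/∂g_i = α_i − g_i = 0, so g_i* = α_i.
NE contributions = (4.7, 2.6, 3.8, 2.2); G = 13.3.
W^NE = (Σα)·G − ½Σα_i² = 13.3² − ½·48.13 = 152.825.
Planner sets g_i = Σα_j = 13.3 for every i, so G^SO = 4·13.3 = 53.2.
W^SO = (Σα)·G^SO − ½·4·(Σα)² = (4/2)·13.3² = 353.78.
Deadweight loss = W^SO − W^NE = 200.955.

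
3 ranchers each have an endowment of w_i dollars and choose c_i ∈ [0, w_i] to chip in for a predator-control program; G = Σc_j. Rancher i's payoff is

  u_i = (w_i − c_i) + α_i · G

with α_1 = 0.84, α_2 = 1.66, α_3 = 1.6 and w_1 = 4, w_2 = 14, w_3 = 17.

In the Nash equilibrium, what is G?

31

∂u_i/∂c_i = α_i − 1, so rancher i contributes w_i if α_i > 1, else 0.
α_i > 1 for i ∈ {2, 3}; NE contributions (0, 14, 17), G = 31.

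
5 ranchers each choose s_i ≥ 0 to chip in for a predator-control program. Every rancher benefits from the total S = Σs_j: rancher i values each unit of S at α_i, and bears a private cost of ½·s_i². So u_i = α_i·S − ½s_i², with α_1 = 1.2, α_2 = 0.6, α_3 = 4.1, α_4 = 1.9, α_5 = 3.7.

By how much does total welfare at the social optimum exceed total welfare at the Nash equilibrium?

Rancher i's FOC: ∂u_i/∂s_i = α_i − s_i = 0, so s_i* = α_i.
NE contributions = (1.2, 0.6, 4.1, 1.9, 3.7); S = 11.5.
W^NE = (Σα)·S − ½Σα_i² = 11.5² − ½·35.91 = 114.295.
Planner sets s_i = Σα_j = 11.5 for every i, so S^SO = 5·11.5 = 57.5.
W^SO = (Σα)·S^SO − ½·5·(Σα)² = (5/2)·11.5² = 330.625.
Deadweight loss = W^SO − W^NE = 216.33.

216.33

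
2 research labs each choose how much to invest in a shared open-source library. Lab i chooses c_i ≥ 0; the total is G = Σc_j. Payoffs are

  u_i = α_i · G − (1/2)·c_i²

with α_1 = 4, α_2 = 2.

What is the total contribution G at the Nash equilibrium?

6

Lab i's FOC: ∂u_i/∂c_i = α_i − c_i = 0, so c_i* = α_i.
NE contributions = (4, 2); G = 6.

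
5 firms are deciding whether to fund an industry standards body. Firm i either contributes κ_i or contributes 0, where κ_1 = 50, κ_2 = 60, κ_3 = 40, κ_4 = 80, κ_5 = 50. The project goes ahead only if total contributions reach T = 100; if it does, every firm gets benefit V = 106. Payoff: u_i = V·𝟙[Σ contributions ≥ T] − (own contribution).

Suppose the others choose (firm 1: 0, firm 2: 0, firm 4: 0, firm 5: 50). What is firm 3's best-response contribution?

Others' total = 50. Even contributing 40 gives 90 < 100: no benefit either way.
Best response: 0.

0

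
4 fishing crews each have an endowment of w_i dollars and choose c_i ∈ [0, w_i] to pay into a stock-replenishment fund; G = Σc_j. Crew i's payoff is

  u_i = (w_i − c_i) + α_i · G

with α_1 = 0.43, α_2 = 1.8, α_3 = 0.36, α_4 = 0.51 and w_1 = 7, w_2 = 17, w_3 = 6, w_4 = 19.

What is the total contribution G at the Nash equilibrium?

17

∂u_i/∂c_i = α_i − 1, so crew i contributes w_i if α_i > 1, else 0.
α_i > 1 for i ∈ {2}; NE contributions (0, 17, 0, 0), G = 17.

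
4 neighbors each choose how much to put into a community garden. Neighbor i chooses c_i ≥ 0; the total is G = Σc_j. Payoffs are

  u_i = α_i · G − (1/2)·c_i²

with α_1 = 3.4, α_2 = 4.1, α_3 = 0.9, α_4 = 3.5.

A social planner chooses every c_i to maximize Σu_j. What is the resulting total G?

47.6

Planner FOC: ∂(Σu_j)/∂c_i = (Σα_j) − c_i = 0, so c_i^SO = Σα_j = 11.9 for every i; G^SO = 47.6.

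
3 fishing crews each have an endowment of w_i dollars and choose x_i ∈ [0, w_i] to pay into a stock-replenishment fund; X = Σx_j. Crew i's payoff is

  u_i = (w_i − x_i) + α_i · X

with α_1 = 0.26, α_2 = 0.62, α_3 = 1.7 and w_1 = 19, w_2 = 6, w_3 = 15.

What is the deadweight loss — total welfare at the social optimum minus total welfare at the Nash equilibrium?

∂u_i/∂x_i = α_i − 1, so crew i contributes w_i if α_i > 1, else 0.
α_i > 1 for i ∈ {3}; NE contributions (0, 0, 15), X = 15.
W^NE = Σw_i − X^NE + (Σα_i)·X^NE = 40 + 1.58·15 = 63.7.
Planner: ∂(Σu_j)/∂x_i = Σα_j − 1 = 1.58 > 0, so everyone contributes w_i; X^SO = 40, W^SO = 40 + 1.58·40 = 103.2.
Deadweight loss = 39.5.

39.5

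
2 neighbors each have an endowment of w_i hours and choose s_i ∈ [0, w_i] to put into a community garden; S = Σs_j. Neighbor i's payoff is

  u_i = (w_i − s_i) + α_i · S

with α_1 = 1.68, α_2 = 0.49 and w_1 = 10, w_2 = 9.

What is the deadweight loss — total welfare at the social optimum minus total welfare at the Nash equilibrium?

∂u_i/∂s_i = α_i − 1, so neighbor i contributes w_i if α_i > 1, else 0.
α_i > 1 for i ∈ {1}; NE contributions (10, 0), S = 10.
W^NE = Σw_i − S^NE + (Σα_i)·S^NE = 19 + 1.17·10 = 30.7.
Planner: ∂(Σu_j)/∂s_i = Σα_j − 1 = 1.17 > 0, so everyone contributes w_i; S^SO = 19, W^SO = 19 + 1.17·19 = 41.23.
Deadweight loss = 10.53.

10.53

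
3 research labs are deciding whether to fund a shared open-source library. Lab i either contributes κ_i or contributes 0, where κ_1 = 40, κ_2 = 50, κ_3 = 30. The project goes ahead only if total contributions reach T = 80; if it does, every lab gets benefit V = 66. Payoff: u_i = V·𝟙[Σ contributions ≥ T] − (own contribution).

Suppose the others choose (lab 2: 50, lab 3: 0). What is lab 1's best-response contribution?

Others' total = 50. Contributing 40 brings total to 90 ≥ 80: gain V − κ_1 = 26.
Best response: 40.

40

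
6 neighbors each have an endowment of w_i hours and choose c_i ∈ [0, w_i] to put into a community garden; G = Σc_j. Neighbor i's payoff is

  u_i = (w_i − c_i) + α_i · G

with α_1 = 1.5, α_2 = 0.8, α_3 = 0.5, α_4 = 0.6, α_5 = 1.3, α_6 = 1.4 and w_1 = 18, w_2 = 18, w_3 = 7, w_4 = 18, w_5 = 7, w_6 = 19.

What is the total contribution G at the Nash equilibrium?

44

∂u_i/∂c_i = α_i − 1, so neighbor i contributes w_i if α_i > 1, else 0.
α_i > 1 for i ∈ {1, 5, 6}; NE contributions (18, 0, 0, 0, 7, 19), G = 44.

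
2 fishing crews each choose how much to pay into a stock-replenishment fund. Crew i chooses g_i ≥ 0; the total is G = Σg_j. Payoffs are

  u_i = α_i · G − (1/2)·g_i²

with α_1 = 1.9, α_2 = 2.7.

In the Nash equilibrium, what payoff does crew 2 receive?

8.775

Crew i's FOC: ∂u_i/∂g_i = α_i − g_i = 0, so g_i* = α_i.
NE contributions = (1.9, 2.7); G = 4.6.
u_2 = α_2·G − ½·(g_2)² = 2.7·4.6 − ½·2.7² = 8.775.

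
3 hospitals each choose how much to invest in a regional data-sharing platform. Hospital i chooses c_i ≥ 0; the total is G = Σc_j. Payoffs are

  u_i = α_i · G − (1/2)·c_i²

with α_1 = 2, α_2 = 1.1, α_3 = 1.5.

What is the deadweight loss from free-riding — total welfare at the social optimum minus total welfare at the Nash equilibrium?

14.31

Hospital i's FOC: ∂u_i/∂c_i = α_i − c_i = 0, so c_i* = α_i.
NE contributions = (2, 1.1, 1.5); G = 4.6.
W^NE = (Σα)·G − ½Σα_i² = 4.6² − ½·7.46 = 17.43.
Planner sets c_i = Σα_j = 4.6 for every i, so G^SO = 3·4.6 = 13.8.
W^SO = (Σα)·G^SO − ½·3·(Σα)² = (3/2)·4.6² = 31.74.
Deadweight loss = W^SO − W^NE = 14.31.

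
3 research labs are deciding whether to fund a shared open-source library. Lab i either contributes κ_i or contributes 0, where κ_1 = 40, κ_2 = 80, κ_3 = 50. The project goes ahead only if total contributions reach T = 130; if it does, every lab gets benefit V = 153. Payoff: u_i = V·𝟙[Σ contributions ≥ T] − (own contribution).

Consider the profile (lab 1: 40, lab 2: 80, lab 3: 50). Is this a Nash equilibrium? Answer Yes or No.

Total = 170 ≥ 130: provided.
Lab 1 (pledges 40, payoff 113): dropping to 0 → total 130, payoff 153. Profitable deviation.

No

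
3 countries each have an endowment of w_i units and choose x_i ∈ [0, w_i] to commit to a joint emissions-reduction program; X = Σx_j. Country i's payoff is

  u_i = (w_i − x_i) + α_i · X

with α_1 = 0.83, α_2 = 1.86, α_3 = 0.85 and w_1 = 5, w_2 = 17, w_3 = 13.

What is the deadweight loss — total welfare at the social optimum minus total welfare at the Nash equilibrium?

∂u_i/∂x_i = α_i − 1, so country i contributes w_i if α_i > 1, else 0.
α_i > 1 for i ∈ {2}; NE contributions (0, 17, 0), X = 17.
W^NE = Σw_i − X^NE + (Σα_i)·X^NE = 35 + 2.54·17 = 78.18.
Planner: ∂(Σu_j)/∂x_i = Σα_j − 1 = 2.54 > 0, so everyone contributes w_i; X^SO = 35, W^SO = 35 + 2.54·35 = 123.9.
Deadweight loss = 45.72.

45.72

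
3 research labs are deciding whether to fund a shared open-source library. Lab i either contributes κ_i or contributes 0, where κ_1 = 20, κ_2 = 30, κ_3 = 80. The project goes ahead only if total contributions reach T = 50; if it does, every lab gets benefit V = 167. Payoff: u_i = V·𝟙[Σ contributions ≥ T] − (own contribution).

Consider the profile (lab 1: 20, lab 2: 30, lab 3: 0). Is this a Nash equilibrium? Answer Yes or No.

Total = 50 ≥ 50: provided.
Lab 1 (pledges 20, payoff 147): dropping to 0 → total 30, payoff 0. No gain.
Lab 2 (pledges 30, payoff 137): dropping to 0 → total 20, payoff 0. No gain.
Lab 3 (pledges 0, payoff 167): pledging 80 → total 130, payoff 87. No gain.

Yes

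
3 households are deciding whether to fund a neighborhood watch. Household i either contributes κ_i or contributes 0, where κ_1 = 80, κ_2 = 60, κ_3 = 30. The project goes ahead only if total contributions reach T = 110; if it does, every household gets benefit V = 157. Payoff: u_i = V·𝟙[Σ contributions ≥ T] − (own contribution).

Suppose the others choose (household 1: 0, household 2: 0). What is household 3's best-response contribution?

Others' total = 0. Even contributing 30 gives 30 < 110: no benefit either way.
Best response: 0.

0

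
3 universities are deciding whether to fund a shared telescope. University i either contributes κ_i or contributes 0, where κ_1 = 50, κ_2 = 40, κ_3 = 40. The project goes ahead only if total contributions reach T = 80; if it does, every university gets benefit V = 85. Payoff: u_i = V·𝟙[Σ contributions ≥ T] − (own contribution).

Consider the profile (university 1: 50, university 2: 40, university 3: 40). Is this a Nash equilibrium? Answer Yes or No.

No

Total = 130 ≥ 80: provided.
University 1 (pledges 50, payoff 35): dropping to 0 → total 80, payoff 85. Profitable deviation.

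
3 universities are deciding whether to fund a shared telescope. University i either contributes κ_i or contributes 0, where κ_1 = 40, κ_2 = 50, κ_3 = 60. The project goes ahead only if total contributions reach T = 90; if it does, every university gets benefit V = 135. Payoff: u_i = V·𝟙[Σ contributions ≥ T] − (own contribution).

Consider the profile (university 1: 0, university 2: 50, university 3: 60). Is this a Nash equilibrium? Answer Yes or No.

Total = 110 ≥ 90: provided.
University 1 (pledges 0, payoff 135): pledging 40 → total 150, payoff 95. No gain.
University 2 (pledges 50, payoff 85): dropping to 0 → total 60, payoff 0. No gain.
University 3 (pledges 60, payoff 75): dropping to 0 → total 50, payoff 0. No gain.

Yes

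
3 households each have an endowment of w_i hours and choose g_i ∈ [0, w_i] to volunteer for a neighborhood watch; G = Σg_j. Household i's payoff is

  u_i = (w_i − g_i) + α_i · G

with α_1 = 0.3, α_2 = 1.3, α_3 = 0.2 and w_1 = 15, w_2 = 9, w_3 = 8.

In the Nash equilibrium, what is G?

∂u_i/∂g_i = α_i − 1, so household i contributes w_i if α_i > 1, else 0.
α_i > 1 for i ∈ {2}; NE contributions (0, 9, 0), G = 9.

9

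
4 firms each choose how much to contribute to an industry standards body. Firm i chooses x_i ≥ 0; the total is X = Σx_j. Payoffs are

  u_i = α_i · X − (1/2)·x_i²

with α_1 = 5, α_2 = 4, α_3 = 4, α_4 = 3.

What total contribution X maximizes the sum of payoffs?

Planner FOC: ∂(Σu_j)/∂x_i = (Σα_j) − x_i = 0, so x_i^SO = Σα_j = 16 for every i; X^SO = 64.

64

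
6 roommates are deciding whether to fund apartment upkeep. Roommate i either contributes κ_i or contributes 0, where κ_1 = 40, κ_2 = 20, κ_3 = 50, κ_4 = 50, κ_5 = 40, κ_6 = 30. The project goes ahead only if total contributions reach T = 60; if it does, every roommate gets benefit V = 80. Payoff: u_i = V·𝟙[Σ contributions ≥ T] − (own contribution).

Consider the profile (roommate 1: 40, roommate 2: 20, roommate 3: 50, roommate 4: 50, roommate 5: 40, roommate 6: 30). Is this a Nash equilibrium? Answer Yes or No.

No

Total = 230 ≥ 60: provided.
Roommate 1 (pledges 40, payoff 40): dropping to 0 → total 190, payoff 80. Profitable deviation.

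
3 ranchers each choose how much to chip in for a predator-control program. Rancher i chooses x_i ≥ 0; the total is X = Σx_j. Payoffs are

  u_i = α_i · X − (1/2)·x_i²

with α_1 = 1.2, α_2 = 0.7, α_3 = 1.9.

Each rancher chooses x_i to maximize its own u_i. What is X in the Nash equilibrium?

Rancher i's FOC: ∂u_i/∂x_i = α_i − x_i = 0, so x_i* = α_i.
NE contributions = (1.2, 0.7, 1.9); X = 3.8.

3.8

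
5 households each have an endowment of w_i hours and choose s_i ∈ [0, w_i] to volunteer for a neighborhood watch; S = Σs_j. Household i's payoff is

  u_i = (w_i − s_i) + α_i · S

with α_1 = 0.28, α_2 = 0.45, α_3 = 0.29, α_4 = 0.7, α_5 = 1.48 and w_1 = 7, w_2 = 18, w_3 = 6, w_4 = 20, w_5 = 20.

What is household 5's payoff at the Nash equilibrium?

29.6

∂u_i/∂s_i = α_i − 1, so household i contributes w_i if α_i > 1, else 0.
α_i > 1 for i ∈ {5}; NE contributions (0, 0, 0, 0, 20), S = 20.
u_5 = (20 − 20) + 1.48·20 = 29.6.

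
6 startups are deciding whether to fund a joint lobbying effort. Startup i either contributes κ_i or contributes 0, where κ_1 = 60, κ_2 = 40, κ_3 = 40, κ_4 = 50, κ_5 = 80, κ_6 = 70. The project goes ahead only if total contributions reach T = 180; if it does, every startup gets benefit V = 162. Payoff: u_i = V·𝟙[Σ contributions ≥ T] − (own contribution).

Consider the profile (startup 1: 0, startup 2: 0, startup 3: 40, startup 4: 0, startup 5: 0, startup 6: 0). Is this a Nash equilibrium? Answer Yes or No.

Total = 40 < 180: not provided.
Startup 1 (pledges 0, payoff 0): pledging 60 → total 100, payoff -60. No gain.
Startup 2 (pledges 0, payoff 0): pledging 40 → total 80, payoff -40. No gain.
Startup 3 (pledges 40, payoff -40): dropping to 0 → total 0, payoff 0. Profitable deviation.

No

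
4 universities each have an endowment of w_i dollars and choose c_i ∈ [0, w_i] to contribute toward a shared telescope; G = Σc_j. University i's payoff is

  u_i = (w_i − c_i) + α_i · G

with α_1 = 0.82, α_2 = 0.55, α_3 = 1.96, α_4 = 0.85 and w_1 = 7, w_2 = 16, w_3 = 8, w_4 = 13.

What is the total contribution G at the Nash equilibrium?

∂u_i/∂c_i = α_i − 1, so university i contributes w_i if α_i > 1, else 0.
α_i > 1 for i ∈ {3}; NE contributions (0, 0, 8, 0), G = 8.

8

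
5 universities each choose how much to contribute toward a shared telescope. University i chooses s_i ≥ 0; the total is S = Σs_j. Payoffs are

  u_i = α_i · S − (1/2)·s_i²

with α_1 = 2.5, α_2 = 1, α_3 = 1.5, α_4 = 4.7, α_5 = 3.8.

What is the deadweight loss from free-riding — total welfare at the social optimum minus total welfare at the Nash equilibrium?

296.39

University i's FOC: ∂u_i/∂s_i = α_i − s_i = 0, so s_i* = α_i.
NE contributions = (2.5, 1, 1.5, 4.7, 3.8); S = 13.5.
W^NE = (Σα)·S − ½Σα_i² = 13.5² − ½·46.03 = 159.235.
Planner sets s_i = Σα_j = 13.5 for every i, so S^SO = 5·13.5 = 67.5.
W^SO = (Σα)·S^SO − ½·5·(Σα)² = (5/2)·13.5² = 455.625.
Deadweight loss = W^SO − W^NE = 296.39.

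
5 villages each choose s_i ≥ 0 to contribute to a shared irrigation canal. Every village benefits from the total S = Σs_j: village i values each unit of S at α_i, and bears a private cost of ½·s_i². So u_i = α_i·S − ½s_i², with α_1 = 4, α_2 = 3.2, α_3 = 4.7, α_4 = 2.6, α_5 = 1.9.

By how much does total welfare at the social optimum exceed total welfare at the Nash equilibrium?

Village i's FOC: ∂u_i/∂s_i = α_i − s_i = 0, so s_i* = α_i.
NE contributions = (4, 3.2, 4.7, 2.6, 1.9); S = 16.4.
W^NE = (Σα)·S − ½Σα_i² = 16.4² − ½·58.7 = 239.61.
Planner sets s_i = Σα_j = 16.4 for every i, so S^SO = 5·16.4 = 82.
W^SO = (Σα)·S^SO − ½·5·(Σα)² = (5/2)·16.4² = 672.4.
Deadweight loss = W^SO − W^NE = 432.79.

432.79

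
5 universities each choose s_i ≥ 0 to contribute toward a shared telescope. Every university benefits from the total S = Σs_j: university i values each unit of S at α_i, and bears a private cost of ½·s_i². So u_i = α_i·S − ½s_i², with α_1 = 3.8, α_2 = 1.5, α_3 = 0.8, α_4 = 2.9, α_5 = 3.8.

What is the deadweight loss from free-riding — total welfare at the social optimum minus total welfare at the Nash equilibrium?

265.85

University i's FOC: ∂u_i/∂s_i = α_i − s_i = 0, so s_i* = α_i.
NE contributions = (3.8, 1.5, 0.8, 2.9, 3.8); S = 12.8.
W^NE = (Σα)·S − ½Σα_i² = 12.8² − ½·40.18 = 143.75.
Planner sets s_i = Σα_j = 12.8 for every i, so S^SO = 5·12.8 = 64.
W^SO = (Σα)·S^SO − ½·5·(Σα)² = (5/2)·12.8² = 409.6.
Deadweight loss = W^SO − W^NE = 265.85.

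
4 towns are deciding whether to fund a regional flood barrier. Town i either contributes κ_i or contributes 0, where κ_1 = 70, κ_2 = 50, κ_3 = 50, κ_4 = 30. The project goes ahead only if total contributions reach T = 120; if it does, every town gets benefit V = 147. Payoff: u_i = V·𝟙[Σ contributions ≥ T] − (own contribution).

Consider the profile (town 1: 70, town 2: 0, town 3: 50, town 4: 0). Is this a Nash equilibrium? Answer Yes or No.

Yes

Total = 120 ≥ 120: provided.
Town 1 (pledges 70, payoff 77): dropping to 0 → total 50, payoff 0. No gain.
Town 2 (pledges 0, payoff 147): pledging 50 → total 170, payoff 97. No gain.
Town 3 (pledges 50, payoff 97): dropping to 0 → total 70, payoff 0. No gain.
Town 4 (pledges 0, payoff 147): pledging 30 → total 150, payoff 117. No gain.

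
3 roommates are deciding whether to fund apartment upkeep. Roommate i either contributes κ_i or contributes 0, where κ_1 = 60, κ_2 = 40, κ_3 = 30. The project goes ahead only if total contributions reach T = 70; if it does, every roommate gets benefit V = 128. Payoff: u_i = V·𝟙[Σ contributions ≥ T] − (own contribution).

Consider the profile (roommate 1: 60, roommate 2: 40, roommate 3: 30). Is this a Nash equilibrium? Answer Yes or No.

Total = 130 ≥ 70: provided.
Roommate 1 (pledges 60, payoff 68): dropping to 0 → total 70, payoff 128. Profitable deviation.

No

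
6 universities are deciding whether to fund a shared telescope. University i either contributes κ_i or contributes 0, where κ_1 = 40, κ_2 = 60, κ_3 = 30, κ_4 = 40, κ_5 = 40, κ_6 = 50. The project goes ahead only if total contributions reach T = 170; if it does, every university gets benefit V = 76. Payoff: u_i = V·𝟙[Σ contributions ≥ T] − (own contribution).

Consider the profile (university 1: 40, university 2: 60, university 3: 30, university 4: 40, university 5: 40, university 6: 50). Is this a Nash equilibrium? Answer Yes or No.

No

Total = 260 ≥ 170: provided.
University 1 (pledges 40, payoff 36): dropping to 0 → total 220, payoff 76. Profitable deviation.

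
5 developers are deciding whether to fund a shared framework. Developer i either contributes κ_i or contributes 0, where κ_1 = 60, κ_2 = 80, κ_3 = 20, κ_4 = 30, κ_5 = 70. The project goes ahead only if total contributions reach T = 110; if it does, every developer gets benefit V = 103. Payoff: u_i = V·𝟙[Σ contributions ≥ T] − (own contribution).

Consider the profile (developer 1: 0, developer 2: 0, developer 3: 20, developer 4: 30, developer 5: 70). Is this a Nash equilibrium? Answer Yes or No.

Yes

Total = 120 ≥ 110: provided.
Developer 1 (pledges 0, payoff 103): pledging 60 → total 180, payoff 43. No gain.
Developer 2 (pledges 0, payoff 103): pledging 80 → total 200, payoff 23. No gain.
Developer 3 (pledges 20, payoff 83): dropping to 0 → total 100, payoff 0. No gain.
Developer 4 (pledges 30, payoff 73): dropping to 0 → total 90, payoff 0. No gain.
Developer 5 (pledges 70, payoff 33): dropping to 0 → total 50, payoff 0. No gain.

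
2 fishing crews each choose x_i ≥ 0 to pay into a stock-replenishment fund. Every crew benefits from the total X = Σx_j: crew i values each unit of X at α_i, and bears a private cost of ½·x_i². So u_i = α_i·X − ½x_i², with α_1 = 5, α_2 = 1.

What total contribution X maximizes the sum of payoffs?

Planner FOC: ∂(Σu_j)/∂x_i = (Σα_j) − x_i = 0, so x_i^SO = Σα_j = 6 for every i; X^SO = 12.

12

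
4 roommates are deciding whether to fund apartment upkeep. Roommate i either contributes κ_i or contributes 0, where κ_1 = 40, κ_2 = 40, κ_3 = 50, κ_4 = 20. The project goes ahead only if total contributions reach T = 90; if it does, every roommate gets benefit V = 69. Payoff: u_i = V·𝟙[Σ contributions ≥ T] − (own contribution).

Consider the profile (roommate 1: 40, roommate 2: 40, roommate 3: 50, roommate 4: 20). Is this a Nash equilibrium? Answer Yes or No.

No

Total = 150 ≥ 90: provided.
Roommate 1 (pledges 40, payoff 29): dropping to 0 → total 110, payoff 69. Profitable deviation.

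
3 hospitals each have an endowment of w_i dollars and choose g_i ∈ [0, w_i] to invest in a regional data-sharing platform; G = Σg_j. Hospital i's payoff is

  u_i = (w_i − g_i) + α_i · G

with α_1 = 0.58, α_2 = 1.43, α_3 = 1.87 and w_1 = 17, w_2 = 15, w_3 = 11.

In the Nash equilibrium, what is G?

∂u_i/∂g_i = α_i − 1, so hospital i contributes w_i if α_i > 1, else 0.
α_i > 1 for i ∈ {2, 3}; NE contributions (0, 15, 11), G = 26.

26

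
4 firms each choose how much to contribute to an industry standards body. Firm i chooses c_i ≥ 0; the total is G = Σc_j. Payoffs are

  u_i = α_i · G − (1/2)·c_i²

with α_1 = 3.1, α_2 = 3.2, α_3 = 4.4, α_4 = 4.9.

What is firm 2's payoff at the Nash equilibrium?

Firm i's FOC: ∂u_i/∂c_i = α_i − c_i = 0, so c_i* = α_i.
NE contributions = (3.1, 3.2, 4.4, 4.9); G = 15.6.
u_2 = α_2·G − ½·(c_2)² = 3.2·15.6 − ½·3.2² = 44.8.

44.8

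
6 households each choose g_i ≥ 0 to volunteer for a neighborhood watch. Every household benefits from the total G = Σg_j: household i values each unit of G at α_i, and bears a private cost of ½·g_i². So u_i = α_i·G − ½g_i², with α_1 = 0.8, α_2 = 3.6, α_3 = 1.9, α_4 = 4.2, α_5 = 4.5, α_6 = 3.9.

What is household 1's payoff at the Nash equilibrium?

14.8

Household i's FOC: ∂u_i/∂g_i = α_i − g_i = 0, so g_i* = α_i.
NE contributions = (0.8, 3.6, 1.9, 4.2, 4.5, 3.9); G = 18.9.
u_1 = α_1·G − ½·(g_1)² = 0.8·18.9 − ½·0.8² = 14.8.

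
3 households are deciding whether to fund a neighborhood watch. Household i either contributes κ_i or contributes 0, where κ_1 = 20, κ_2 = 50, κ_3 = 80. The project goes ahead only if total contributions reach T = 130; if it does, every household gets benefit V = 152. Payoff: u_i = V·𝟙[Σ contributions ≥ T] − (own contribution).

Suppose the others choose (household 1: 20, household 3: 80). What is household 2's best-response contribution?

50

Others' total = 100. Contributing 50 brings total to 150 ≥ 130: gain V − κ_2 = 102.
Best response: 50.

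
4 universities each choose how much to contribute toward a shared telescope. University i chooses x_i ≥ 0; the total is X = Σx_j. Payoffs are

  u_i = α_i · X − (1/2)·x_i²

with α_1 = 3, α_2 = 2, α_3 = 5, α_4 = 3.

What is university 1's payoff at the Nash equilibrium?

34.5

University i's FOC: ∂u_i/∂x_i = α_i − x_i = 0, so x_i* = α_i.
NE contributions = (3, 2, 5, 3); X = 13.
u_1 = α_1·X − ½·(x_1)² = 3·13 − ½·3² = 34.5.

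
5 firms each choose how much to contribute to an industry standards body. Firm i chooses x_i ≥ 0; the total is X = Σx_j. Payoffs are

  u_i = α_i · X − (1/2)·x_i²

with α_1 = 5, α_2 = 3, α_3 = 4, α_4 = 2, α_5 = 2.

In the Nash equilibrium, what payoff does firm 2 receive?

Firm i's FOC: ∂u_i/∂x_i = α_i − x_i = 0, so x_i* = α_i.
NE contributions = (5, 3, 4, 2, 2); X = 16.
u_2 = α_2·X − ½·(x_2)² = 3·16 − ½·3² = 43.5.

43.5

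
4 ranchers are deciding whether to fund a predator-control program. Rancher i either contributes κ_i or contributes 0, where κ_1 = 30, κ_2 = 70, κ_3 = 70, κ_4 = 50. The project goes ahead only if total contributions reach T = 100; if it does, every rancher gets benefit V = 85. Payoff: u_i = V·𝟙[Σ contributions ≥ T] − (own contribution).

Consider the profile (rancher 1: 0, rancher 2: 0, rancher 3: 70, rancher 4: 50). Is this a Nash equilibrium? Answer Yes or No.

Yes

Total = 120 ≥ 100: provided.
Rancher 1 (pledges 0, payoff 85): pledging 30 → total 150, payoff 55. No gain.
Rancher 2 (pledges 0, payoff 85): pledging 70 → total 190, payoff 15. No gain.
Rancher 3 (pledges 70, payoff 15): dropping to 0 → total 50, payoff 0. No gain.
Rancher 4 (pledges 50, payoff 35): dropping to 0 → total 70, payoff 0. No gain.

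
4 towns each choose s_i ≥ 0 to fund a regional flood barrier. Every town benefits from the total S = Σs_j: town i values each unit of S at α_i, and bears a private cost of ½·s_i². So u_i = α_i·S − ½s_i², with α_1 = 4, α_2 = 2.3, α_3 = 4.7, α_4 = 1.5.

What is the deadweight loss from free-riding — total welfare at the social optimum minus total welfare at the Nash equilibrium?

Town i's FOC: ∂u_i/∂s_i = α_i − s_i = 0, so s_i* = α_i.
NE contributions = (4, 2.3, 4.7, 1.5); S = 12.5.
W^NE = (Σα)·S − ½Σα_i² = 12.5² − ½·45.63 = 133.435.
Planner sets s_i = Σα_j = 12.5 for every i, so S^SO = 4·12.5 = 50.
W^SO = (Σα)·S^SO − ½·4·(Σα)² = (4/2)·12.5² = 312.5.
Deadweight loss = W^SO − W^NE = 179.065.

179.065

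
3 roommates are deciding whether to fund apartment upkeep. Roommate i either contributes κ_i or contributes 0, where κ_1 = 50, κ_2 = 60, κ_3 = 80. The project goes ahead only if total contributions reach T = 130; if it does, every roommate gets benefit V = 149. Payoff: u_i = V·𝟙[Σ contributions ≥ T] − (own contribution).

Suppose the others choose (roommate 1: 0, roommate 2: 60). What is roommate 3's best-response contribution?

Others' total = 60. Contributing 80 brings total to 140 ≥ 130: gain V − κ_3 = 69.
Best response: 80.

80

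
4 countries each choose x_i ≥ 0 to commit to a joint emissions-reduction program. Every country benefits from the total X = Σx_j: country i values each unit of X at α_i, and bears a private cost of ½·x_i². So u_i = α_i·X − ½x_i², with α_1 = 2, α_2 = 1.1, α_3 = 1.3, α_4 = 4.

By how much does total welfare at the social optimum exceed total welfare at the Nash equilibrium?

82.01

Country i's FOC: ∂u_i/∂x_i = α_i − x_i = 0, so x_i* = α_i.
NE contributions = (2, 1.1, 1.3, 4); X = 8.4.
W^NE = (Σα)·X − ½Σα_i² = 8.4² − ½·22.9 = 59.11.
Planner sets x_i = Σα_j = 8.4 for every i, so X^SO = 4·8.4 = 33.6.
W^SO = (Σα)·X^SO − ½·4·(Σα)² = (4/2)·8.4² = 141.12.
Deadweight loss = W^SO − W^NE = 82.01.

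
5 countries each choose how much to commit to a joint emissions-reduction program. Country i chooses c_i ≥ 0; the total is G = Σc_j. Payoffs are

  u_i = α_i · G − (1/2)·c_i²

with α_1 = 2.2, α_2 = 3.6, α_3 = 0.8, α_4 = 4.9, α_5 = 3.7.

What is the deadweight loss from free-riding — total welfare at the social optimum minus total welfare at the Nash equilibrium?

374.63

Country i's FOC: ∂u_i/∂c_i = α_i − c_i = 0, so c_i* = α_i.
NE contributions = (2.2, 3.6, 0.8, 4.9, 3.7); G = 15.2.
W^NE = (Σα)·G − ½Σα_i² = 15.2² − ½·56.14 = 202.97.
Planner sets c_i = Σα_j = 15.2 for every i, so G^SO = 5·15.2 = 76.
W^SO = (Σα)·G^SO − ½·5·(Σα)² = (5/2)·15.2² = 577.6.
Deadweight loss = W^SO − W^NE = 374.63.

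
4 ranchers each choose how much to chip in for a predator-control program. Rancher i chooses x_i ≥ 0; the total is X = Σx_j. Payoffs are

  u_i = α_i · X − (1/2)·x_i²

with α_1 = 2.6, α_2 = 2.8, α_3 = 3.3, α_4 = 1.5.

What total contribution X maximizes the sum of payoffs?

40.8

Planner FOC: ∂(Σu_j)/∂x_i = (Σα_j) − x_i = 0, so x_i^SO = Σα_j = 10.2 for every i; X^SO = 40.8.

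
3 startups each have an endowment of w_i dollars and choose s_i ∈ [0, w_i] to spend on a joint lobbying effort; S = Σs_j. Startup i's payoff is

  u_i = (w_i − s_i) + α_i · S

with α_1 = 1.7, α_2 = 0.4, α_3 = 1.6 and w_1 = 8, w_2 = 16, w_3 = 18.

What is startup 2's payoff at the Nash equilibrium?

∂u_i/∂s_i = α_i − 1, so startup i contributes w_i if α_i > 1, else 0.
α_i > 1 for i ∈ {1, 3}; NE contributions (8, 0, 18), S = 26.
u_2 = (16 − 0) + 0.4·26 = 26.4.

26.4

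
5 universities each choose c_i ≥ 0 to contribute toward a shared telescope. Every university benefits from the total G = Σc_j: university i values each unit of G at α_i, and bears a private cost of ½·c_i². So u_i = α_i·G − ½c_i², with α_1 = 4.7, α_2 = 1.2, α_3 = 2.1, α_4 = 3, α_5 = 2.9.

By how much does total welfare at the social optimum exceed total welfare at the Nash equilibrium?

312.49

University i's FOC: ∂u_i/∂c_i = α_i − c_i = 0, so c_i* = α_i.
NE contributions = (4.7, 1.2, 2.1, 3, 2.9); G = 13.9.
W^NE = (Σα)·G − ½Σα_i² = 13.9² − ½·45.35 = 170.535.
Planner sets c_i = Σα_j = 13.9 for every i, so G^SO = 5·13.9 = 69.5.
W^SO = (Σα)·G^SO − ½·5·(Σα)² = (5/2)·13.9² = 483.025.
Deadweight loss = W^SO − W^NE = 312.49.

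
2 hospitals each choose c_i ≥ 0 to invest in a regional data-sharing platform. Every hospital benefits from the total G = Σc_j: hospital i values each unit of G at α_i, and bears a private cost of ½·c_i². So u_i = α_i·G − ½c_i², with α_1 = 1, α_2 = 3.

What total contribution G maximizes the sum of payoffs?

Planner FOC: ∂(Σu_j)/∂c_i = (Σα_j) − c_i = 0, so c_i^SO = Σα_j = 4 for every i; G^SO = 8.

8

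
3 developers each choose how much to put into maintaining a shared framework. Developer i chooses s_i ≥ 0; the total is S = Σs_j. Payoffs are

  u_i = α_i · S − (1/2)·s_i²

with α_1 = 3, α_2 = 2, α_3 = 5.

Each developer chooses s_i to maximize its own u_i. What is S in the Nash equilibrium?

Developer i's FOC: ∂u_i/∂s_i = α_i − s_i = 0, so s_i* = α_i.
NE contributions = (3, 2, 5); S = 10.

10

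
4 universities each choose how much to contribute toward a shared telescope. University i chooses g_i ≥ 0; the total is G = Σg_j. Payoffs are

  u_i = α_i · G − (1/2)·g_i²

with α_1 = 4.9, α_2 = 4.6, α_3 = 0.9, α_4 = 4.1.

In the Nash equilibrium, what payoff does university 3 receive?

12.645

University i's FOC: ∂u_i/∂g_i = α_i − g_i = 0, so g_i* = α_i.
NE contributions = (4.9, 4.6, 0.9, 4.1); G = 14.5.
u_3 = α_3·G − ½·(g_3)² = 0.9·14.5 − ½·0.9² = 12.645.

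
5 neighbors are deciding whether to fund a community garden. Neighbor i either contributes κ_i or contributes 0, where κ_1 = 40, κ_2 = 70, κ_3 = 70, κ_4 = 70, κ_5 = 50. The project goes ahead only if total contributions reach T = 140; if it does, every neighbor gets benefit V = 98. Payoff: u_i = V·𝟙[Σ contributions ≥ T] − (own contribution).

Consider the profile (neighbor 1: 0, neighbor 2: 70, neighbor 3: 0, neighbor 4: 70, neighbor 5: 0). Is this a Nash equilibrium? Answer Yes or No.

Yes

Total = 140 ≥ 140: provided.
Neighbor 1 (pledges 0, payoff 98): pledging 40 → total 180, payoff 58. No gain.
Neighbor 2 (pledges 70, payoff 28): dropping to 0 → total 70, payoff 0. No gain.
Neighbor 3 (pledges 0, payoff 98): pledging 70 → total 210, payoff 28. No gain.
Neighbor 4 (pledges 70, payoff 28): dropping to 0 → total 70, payoff 0. No gain.
Neighbor 5 (pledges 0, payoff 98): pledging 50 → total 190, payoff 48. No gain.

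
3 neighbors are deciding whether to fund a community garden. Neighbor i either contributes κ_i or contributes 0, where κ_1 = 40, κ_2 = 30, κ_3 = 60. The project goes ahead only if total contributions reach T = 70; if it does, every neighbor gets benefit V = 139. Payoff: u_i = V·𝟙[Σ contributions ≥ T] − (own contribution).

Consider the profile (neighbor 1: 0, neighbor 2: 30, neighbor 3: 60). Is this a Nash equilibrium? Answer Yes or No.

Yes

Total = 90 ≥ 70: provided.
Neighbor 1 (pledges 0, payoff 139): pledging 40 → total 130, payoff 99. No gain.
Neighbor 2 (pledges 30, payoff 109): dropping to 0 → total 60, payoff 0. No gain.
Neighbor 3 (pledges 60, payoff 79): dropping to 0 → total 30, payoff 0. No gain.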